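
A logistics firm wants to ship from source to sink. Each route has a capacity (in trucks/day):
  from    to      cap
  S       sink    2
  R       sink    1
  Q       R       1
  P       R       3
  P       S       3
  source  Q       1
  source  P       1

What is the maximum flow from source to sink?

Augment source→P→S→sink: bottleneck 1. Total 1.
Augment source→Q→R→sink: bottleneck 1. Total 2.
No augmenting path remains in the residual graph.

2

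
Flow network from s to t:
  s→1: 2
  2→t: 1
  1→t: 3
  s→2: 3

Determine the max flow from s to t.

Augment s→2→t: bottleneck 1. Total 1.
Augment s→1→t: bottleneck 2. Total 3.
No augmenting path remains in the residual graph.

3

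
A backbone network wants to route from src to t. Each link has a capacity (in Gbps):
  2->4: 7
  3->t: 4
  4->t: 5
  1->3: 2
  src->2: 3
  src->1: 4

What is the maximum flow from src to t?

5

Augment src->2->4->t: bottleneck 3. Total 3.
Augment src->1->3->t: bottleneck 2. Total 5.
No augmenting path remains in the residual graph.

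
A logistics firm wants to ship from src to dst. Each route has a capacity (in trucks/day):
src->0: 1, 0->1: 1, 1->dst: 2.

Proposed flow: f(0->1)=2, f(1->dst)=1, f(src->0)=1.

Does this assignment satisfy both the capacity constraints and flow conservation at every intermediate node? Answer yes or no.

Capacity violated on 0->1: flow 2 > capacity 1.

No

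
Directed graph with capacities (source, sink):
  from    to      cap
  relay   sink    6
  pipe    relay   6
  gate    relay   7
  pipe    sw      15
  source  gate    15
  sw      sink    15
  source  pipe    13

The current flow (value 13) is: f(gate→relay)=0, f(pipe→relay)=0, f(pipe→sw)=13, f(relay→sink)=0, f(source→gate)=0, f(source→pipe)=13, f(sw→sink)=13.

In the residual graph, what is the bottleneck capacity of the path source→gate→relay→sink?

Residual capacities along the path: source→gate: 15, gate→relay: 7, relay→sink: 6.
Minimum is 6.

6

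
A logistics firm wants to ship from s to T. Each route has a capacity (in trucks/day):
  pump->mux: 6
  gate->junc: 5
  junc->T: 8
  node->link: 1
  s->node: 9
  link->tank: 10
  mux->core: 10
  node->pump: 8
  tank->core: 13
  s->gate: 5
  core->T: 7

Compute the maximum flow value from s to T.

Augment s->gate->junc->T: bottleneck 5. Total 5.
Augment s->node->link->tank->core->T: bottleneck 1. Total 6.
Augment s->node->pump->mux->core->T: bottleneck 6. Total 12.
No augmenting path remains in the residual graph.

12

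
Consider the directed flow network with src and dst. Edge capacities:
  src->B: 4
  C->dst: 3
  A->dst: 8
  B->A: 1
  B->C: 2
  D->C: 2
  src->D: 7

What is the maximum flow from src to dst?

Augment src->D->C->dst: bottleneck 2. Total 2.
Augment src->B->C->dst: bottleneck 1. Total 3.
Augment src->B->A->dst: bottleneck 1. Total 4.
No augmenting path remains in the residual graph.

4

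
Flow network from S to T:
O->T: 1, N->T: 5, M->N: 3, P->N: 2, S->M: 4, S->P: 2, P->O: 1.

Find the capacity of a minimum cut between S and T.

Max flow = 5 (via 3 augmenting paths).
In the residual at optimum, the set reachable from S is {M, S}.
Cut edges: S->P (cap 2), M->N (cap 3). Sum = 5.

5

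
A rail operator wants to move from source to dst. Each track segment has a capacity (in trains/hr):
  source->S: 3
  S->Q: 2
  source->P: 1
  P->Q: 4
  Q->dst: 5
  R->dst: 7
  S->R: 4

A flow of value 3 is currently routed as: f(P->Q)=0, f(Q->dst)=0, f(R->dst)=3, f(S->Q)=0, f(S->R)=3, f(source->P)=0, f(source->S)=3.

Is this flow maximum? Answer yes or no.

Residual path source->P->Q->dst has bottleneck 1 > 0.
Pushing 1 along it raises the flow to 4, so the given flow is not maximum.

No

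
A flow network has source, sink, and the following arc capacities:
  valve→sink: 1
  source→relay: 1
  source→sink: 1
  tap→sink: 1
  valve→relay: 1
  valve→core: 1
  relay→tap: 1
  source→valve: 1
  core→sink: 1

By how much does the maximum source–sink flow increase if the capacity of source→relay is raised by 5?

Original max flow = 3.
Even with extra capacity on source→relay, another cut of capacity 3 remains binding.
New max flow = 3. Increase = 0.

0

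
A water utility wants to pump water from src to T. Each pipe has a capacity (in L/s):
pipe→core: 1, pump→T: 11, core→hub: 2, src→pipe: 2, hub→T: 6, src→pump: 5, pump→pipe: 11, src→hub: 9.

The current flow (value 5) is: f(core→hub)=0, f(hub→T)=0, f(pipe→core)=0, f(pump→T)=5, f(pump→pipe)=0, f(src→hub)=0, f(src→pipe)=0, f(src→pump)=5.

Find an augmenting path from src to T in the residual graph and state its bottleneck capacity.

Residual along src→hub→T: src→hub: 9, hub→T: 6.
Bottleneck = min = 6.

src→hub→T, bottleneck 6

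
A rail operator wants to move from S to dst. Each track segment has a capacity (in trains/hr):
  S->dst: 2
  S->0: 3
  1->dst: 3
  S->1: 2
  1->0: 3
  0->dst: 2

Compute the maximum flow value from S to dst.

Augment S->dst: bottleneck 2. Total 2.
Augment S->1->dst: bottleneck 2. Total 4.
Augment S->0->dst: bottleneck 2. Total 6.
No augmenting path remains in the residual graph.

6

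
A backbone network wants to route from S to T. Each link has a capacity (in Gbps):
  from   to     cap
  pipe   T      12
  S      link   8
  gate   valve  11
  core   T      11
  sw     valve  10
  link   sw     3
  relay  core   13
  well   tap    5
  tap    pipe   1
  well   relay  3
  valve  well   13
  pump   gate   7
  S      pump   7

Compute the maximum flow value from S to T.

4

Augment S->pump->gate->valve->well->relay->core->T: bottleneck 3. Total 3.
Augment S->pump->gate->valve->well->tap->pipe->T: bottleneck 1. Total 4.
No augmenting path remains in the residual graph.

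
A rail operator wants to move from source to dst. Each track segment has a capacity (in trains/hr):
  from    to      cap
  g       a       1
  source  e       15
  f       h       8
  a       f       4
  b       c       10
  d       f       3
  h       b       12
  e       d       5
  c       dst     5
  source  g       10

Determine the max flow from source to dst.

4

Augment source->g->a->f->h->b->c->dst: bottleneck 1. Total 1.
Augment source->e->d->f->h->b->c->dst: bottleneck 3. Total 4.
No augmenting path remains in the residual graph.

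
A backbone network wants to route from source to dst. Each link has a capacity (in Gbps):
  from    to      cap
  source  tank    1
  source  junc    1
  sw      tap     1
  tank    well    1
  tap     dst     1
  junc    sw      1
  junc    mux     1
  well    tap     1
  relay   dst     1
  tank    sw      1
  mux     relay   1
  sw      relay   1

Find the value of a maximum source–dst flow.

2

Augment source->junc->mux->relay->dst: bottleneck 1. Total 1.
Augment source->tank->sw->tap->dst: bottleneck 1. Total 2.
No augmenting path remains in the residual graph.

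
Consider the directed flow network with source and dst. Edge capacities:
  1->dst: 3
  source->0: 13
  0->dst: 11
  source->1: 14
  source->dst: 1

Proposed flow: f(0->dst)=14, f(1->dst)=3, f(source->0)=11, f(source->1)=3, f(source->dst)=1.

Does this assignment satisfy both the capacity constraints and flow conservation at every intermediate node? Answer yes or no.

Capacity violated on 0->dst: flow 14 > capacity 11.

No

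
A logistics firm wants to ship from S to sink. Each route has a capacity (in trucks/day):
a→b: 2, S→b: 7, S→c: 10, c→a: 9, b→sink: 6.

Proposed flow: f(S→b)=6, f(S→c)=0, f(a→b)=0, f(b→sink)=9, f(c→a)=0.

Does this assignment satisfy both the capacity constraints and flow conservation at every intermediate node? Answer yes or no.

Capacity violated on b→sink: flow 9 > capacity 6.

No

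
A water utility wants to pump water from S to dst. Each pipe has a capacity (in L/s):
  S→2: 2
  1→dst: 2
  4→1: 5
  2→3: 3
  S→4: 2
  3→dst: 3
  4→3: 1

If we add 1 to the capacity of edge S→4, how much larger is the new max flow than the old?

1

Original max flow = 4.
After raising cap(S→4), augmenting paths through that edge carry 1 more unit.
New max flow = 5. Increase = 1.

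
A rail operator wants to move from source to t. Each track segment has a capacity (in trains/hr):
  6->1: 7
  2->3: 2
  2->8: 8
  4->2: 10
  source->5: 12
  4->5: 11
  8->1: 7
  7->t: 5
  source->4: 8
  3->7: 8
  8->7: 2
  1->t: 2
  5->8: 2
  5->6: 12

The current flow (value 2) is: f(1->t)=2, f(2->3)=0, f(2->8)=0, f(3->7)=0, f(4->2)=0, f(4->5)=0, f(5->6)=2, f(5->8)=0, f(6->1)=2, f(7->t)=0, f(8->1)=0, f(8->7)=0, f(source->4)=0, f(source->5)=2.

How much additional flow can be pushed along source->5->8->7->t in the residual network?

Residual capacities along the path: source->5: 10, 5->8: 2, 8->7: 2, 7->t: 5.
Minimum is 2.

2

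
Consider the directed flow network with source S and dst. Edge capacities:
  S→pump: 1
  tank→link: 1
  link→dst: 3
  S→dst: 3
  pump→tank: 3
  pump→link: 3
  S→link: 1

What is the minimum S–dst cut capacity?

Max flow = 5 (via 3 augmenting paths).
In the residual at optimum, the set reachable from S is {S}.
Cut edges: S→pump (cap 1), S→link (cap 1), S→dst (cap 3). Sum = 5.

5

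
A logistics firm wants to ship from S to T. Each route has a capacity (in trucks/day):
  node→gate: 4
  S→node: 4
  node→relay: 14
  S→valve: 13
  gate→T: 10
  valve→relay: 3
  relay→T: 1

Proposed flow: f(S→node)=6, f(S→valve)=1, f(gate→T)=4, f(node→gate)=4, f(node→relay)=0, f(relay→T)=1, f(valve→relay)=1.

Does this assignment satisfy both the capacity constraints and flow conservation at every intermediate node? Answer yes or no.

No

Capacity violated on S→node: flow 6 > capacity 4.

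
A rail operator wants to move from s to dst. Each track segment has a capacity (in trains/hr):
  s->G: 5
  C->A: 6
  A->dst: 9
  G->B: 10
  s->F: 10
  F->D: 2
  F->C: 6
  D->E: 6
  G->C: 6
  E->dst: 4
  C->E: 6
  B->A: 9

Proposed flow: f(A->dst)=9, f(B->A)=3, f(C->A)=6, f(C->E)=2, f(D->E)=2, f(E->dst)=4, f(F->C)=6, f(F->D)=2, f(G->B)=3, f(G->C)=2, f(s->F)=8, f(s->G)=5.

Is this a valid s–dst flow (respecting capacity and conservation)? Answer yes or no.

Every edge has 0 ≤ f(e) ≤ cap(e).
At each intermediate node, inflow equals outflow.

Yes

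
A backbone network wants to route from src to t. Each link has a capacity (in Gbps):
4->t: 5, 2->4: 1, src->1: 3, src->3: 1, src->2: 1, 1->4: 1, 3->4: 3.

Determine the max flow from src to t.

3

Augment src->1->4->t: bottleneck 1. Total 1.
Augment src->2->4->t: bottleneck 1. Total 2.
Augment src->3->4->t: bottleneck 1. Total 3.
No augmenting path remains in the residual graph.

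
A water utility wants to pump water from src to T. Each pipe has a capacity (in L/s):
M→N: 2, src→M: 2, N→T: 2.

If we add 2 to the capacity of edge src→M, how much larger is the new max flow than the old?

Original max flow = 2.
Even with extra capacity on src→M, another cut of capacity 2 remains binding.
New max flow = 2. Increase = 0.

0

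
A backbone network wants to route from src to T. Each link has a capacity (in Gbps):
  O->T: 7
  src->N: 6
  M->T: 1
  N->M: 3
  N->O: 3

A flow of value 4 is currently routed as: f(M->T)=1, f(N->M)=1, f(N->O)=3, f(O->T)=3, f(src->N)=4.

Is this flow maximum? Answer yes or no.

Yes

Residual reachable from src: {M, N, src}; T is not reachable.
Saturated cut: N->O, M->T with total capacity 4 = current flow value. Flow is maximum.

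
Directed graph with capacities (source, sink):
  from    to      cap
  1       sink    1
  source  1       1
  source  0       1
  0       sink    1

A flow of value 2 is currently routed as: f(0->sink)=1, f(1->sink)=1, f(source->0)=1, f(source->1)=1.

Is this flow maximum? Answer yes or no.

Yes

Residual reachable from source: {source}; sink is not reachable.
Saturated cut: source->1, source->0 with total capacity 2 = current flow value. Flow is maximum.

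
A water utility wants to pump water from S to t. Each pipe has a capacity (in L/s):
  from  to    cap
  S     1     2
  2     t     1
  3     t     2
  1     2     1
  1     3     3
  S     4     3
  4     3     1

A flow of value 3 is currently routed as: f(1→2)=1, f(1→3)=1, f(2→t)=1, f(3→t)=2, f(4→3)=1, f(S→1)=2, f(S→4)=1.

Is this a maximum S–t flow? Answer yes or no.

Residual reachable from S: {4, S}; t is not reachable.
Saturated cut: S→1, 4→3 with total capacity 3 = current flow value. Flow is maximum.

Yes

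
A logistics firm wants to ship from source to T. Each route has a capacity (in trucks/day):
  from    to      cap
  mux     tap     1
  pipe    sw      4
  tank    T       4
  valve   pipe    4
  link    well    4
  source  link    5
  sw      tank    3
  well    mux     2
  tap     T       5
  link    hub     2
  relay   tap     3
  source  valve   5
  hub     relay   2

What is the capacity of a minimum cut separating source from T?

6

Max flow = 6 (via 3 augmenting paths).
In the residual at optimum, the set reachable from source is {link, mux, pipe, source, sw, valve, well}.
Cut edges: sw->tank (cap 3), link->hub (cap 2), mux->tap (cap 1). Sum = 6.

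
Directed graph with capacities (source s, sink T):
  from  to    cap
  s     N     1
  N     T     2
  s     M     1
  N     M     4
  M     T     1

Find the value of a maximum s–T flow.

2

Augment s->N->T: bottleneck 1. Total 1.
Augment s->M->T: bottleneck 1. Total 2.
No augmenting path remains in the residual graph.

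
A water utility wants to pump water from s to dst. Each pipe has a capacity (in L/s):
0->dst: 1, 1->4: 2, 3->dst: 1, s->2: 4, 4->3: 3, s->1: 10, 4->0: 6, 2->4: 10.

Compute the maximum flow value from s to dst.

2

Augment s->1->4->0->dst: bottleneck 1. Total 1.
Augment s->1->4->3->dst: bottleneck 1. Total 2.
No augmenting path remains in the residual graph.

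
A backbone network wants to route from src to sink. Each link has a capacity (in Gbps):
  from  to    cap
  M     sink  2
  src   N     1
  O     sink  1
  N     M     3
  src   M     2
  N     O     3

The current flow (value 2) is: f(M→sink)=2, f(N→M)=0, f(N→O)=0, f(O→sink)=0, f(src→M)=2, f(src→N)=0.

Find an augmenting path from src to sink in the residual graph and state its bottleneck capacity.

src→N→O→sink, bottleneck 1

Residual along src→N→O→sink: src→N: 1, N→O: 3, O→sink: 1.
Bottleneck = min = 1.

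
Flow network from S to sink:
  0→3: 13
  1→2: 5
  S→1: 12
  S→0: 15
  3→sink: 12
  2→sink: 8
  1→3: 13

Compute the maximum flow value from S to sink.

Augment S→0→3→sink: bottleneck 12. Total 12.
Augment S→1→2→sink: bottleneck 5. Total 17.
No augmenting path remains in the residual graph.

17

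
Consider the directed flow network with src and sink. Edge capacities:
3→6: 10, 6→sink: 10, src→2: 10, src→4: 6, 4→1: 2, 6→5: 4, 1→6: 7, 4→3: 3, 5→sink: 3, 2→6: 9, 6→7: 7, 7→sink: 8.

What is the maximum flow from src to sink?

Augment src→2→6→sink: bottleneck 9. Total 9.
Augment src→4→3→6→sink: bottleneck 1. Total 10.
Augment src→4→3→6→5→sink: bottleneck 2. Total 12.
Augment src→4→1→6→5→sink: bottleneck 1. Total 13.
Augment src→4→1→6→7→sink: bottleneck 1. Total 14.
No augmenting path remains in the residual graph.

14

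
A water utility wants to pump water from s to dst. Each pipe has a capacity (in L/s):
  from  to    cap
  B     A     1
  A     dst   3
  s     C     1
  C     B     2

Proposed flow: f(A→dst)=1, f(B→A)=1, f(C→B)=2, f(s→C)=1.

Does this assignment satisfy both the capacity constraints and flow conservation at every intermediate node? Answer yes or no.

Conservation fails at C: inflow 1 ≠ outflow 2.

No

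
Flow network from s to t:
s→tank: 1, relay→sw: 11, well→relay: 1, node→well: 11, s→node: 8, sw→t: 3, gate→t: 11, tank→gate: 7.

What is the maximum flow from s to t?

2

Augment s→tank→gate→t: bottleneck 1. Total 1.
Augment s→node→well→relay→sw→t: bottleneck 1. Total 2.
No augmenting path remains in the residual graph.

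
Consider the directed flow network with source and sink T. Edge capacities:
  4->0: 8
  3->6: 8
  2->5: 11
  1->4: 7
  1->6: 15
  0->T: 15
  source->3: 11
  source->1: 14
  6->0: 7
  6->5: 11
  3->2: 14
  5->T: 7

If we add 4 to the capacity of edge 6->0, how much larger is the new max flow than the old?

1

Original max flow = 21.
After raising cap(6->0), augmenting paths through that edge carry 1 more unit.
New max flow = 22. Increase = 1.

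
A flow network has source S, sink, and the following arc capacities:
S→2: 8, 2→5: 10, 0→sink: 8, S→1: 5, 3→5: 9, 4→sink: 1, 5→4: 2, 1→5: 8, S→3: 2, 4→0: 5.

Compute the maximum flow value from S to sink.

Augment S→3→5→4→sink: bottleneck 1. Total 1.
Augment S→3→5→4→0→sink: bottleneck 1. Total 2.
No augmenting path remains in the residual graph.

2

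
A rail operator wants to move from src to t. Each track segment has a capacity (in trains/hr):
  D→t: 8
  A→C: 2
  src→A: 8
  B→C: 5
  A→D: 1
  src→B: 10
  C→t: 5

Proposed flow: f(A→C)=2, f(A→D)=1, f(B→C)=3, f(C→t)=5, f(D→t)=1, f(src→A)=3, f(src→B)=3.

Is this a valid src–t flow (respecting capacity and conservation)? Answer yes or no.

Yes

Every edge has 0 ≤ f(e) ≤ cap(e).
At each intermediate node, inflow equals outflow.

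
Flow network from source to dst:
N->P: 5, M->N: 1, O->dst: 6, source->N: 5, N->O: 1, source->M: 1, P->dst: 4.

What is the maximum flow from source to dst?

5

Augment source->N->P->dst: bottleneck 4. Total 4.
Augment source->N->O->dst: bottleneck 1. Total 5.
No augmenting path remains in the residual graph.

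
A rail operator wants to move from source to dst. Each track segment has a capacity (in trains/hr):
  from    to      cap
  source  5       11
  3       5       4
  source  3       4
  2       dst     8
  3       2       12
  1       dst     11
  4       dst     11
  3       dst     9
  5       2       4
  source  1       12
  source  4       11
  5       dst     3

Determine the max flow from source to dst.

Augment source->1->dst: bottleneck 11. Total 11.
Augment source->3->dst: bottleneck 4. Total 15.
Augment source->4->dst: bottleneck 11. Total 26.
Augment source->5->dst: bottleneck 3. Total 29.
Augment source->5->2->dst: bottleneck 4. Total 33.
No augmenting path remains in the residual graph.

33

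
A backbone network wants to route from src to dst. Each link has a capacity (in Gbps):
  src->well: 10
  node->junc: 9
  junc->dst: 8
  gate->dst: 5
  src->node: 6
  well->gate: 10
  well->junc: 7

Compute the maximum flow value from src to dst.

13

Augment src->well->gate->dst: bottleneck 5. Total 5.
Augment src->well->junc->dst: bottleneck 5. Total 10.
Augment src->node->junc->dst: bottleneck 3. Total 13.
No augmenting path remains in the residual graph.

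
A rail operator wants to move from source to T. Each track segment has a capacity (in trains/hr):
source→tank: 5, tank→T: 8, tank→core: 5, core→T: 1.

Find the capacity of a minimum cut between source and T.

5

Max flow = 5 (via 1 augmenting path).
In the residual at optimum, the set reachable from source is {source}.
Cut edges: source→tank (cap 5). Sum = 5.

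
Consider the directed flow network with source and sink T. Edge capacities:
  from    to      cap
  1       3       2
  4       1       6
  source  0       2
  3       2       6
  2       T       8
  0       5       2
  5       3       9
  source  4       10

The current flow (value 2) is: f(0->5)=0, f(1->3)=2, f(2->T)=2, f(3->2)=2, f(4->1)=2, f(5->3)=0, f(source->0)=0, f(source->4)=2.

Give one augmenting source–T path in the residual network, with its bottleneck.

Residual along source->0->5->3->2->T: source->0: 2, 0->5: 2, 5->3: 9, 3->2: 4, 2->T: 6.
Bottleneck = min = 2.

source->0->5->3->2->T, bottleneck 2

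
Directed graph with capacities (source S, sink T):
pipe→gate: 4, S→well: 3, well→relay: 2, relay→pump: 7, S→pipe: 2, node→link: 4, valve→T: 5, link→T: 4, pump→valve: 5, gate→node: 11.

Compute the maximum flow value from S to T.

4

Augment S→pipe→gate→node→link→T: bottleneck 2. Total 2.
Augment S→well→relay→pump→valve→T: bottleneck 2. Total 4.
No augmenting path remains in the residual graph.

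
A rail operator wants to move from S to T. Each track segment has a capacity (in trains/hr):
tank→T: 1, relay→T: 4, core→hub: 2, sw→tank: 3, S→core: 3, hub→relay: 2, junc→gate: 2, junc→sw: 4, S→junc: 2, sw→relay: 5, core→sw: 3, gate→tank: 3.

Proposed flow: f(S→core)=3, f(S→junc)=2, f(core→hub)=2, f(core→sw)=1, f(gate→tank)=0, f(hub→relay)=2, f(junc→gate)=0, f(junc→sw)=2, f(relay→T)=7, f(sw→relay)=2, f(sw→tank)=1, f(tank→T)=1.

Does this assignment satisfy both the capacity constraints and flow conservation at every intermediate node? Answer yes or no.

Capacity violated on relay→T: flow 7 > capacity 4.

No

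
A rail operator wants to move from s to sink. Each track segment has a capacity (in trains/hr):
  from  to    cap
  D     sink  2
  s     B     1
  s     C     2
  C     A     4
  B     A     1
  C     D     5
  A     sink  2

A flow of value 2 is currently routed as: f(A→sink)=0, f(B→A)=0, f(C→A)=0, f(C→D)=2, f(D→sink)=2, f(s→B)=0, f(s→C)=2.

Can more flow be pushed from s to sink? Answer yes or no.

Residual path s→B→A→sink has bottleneck 1 > 0.
Pushing 1 along it raises the flow to 3, so the given flow is not maximum.

Yes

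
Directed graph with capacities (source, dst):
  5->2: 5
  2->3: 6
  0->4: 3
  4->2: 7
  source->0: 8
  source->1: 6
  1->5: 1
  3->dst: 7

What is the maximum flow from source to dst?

Augment source->1->5->2->3->dst: bottleneck 1. Total 1.
Augment source->0->4->2->3->dst: bottleneck 3. Total 4.
No augmenting path remains in the residual graph.

4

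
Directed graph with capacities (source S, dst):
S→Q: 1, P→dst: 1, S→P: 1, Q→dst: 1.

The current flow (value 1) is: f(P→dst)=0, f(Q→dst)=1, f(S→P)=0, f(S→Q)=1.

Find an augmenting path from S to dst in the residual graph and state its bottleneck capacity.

S→P→dst, bottleneck 1

Residual along S→P→dst: S→P: 1, P→dst: 1.
Bottleneck = min = 1.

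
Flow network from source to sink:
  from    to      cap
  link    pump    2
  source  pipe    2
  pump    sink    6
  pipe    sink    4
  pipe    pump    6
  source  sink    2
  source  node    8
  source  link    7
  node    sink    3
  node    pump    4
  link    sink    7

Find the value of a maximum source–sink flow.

18

Augment source->sink: bottleneck 2. Total 2.
Augment source->link->sink: bottleneck 7. Total 9.
Augment source->node->sink: bottleneck 3. Total 12.
Augment source->pipe->sink: bottleneck 2. Total 14.
Augment source->node->pump->sink: bottleneck 4. Total 18.
No augmenting path remains in the residual graph.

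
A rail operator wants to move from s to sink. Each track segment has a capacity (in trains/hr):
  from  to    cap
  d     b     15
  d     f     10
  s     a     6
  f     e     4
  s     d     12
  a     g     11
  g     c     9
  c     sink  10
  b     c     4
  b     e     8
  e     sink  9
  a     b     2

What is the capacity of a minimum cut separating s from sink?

Max flow = 18 (via 3 augmenting paths).
In the residual at optimum, the set reachable from s is {s}.
Cut edges: s->a (cap 6), s->d (cap 12). Sum = 18.

18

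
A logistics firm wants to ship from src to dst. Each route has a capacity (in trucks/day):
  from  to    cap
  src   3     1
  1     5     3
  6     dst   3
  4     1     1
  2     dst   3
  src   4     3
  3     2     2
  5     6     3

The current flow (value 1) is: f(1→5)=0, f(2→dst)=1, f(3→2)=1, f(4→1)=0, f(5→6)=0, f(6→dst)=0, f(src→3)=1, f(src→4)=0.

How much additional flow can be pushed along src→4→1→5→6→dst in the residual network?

1

Residual capacities along the path: src→4: 3, 4→1: 1, 1→5: 3, 5→6: 3, 6→dst: 3.
Minimum is 1.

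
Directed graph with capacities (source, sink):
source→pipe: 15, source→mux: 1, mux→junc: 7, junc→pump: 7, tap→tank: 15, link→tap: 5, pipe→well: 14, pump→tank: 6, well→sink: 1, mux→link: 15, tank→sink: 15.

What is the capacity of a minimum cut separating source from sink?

2

Max flow = 2 (via 2 augmenting paths).
In the residual at optimum, the set reachable from source is {pipe, source, well}.
Cut edges: source→mux (cap 1), well→sink (cap 1). Sum = 2.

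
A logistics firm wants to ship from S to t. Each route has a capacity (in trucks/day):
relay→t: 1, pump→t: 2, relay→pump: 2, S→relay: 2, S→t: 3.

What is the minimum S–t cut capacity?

Max flow = 5 (via 3 augmenting paths).
In the residual at optimum, the set reachable from S is {S}.
Cut edges: S→relay (cap 2), S→t (cap 3). Sum = 5.

5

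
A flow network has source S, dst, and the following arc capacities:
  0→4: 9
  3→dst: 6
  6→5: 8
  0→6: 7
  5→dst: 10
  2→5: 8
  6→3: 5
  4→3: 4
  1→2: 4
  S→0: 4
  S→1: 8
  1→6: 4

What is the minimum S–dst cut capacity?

Max flow = 12 (via 4 augmenting paths).
In the residual at optimum, the set reachable from S is {S}.
Cut edges: S→0 (cap 4), S→1 (cap 8). Sum = 12.

12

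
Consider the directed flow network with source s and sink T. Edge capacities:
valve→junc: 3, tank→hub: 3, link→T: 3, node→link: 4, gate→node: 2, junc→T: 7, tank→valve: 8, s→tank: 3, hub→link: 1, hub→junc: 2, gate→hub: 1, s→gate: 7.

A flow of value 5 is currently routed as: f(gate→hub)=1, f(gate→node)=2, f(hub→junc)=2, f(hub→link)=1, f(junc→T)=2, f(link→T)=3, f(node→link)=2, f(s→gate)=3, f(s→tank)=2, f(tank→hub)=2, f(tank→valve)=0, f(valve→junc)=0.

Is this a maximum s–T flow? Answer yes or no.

No

Residual path s→tank→valve→junc→T has bottleneck 1 > 0.
Pushing 1 along it raises the flow to 6, so the given flow is not maximum.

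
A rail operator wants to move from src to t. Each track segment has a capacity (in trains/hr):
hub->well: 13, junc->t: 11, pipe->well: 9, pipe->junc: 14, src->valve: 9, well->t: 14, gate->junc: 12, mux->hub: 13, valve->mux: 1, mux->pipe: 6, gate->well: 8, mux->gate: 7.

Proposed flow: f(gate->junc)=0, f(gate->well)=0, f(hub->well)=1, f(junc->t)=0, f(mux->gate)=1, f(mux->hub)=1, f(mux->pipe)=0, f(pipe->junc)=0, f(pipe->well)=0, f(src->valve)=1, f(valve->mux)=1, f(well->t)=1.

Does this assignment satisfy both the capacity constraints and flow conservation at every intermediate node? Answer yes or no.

No

Conservation fails at mux: inflow 1 ≠ outflow 2.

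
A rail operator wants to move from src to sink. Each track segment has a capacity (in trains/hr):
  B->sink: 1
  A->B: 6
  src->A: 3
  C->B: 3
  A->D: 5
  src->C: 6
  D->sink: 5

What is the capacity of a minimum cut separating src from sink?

4

Max flow = 4 (via 2 augmenting paths).
In the residual at optimum, the set reachable from src is {B, C, src}.
Cut edges: src->A (cap 3), B->sink (cap 1). Sum = 4.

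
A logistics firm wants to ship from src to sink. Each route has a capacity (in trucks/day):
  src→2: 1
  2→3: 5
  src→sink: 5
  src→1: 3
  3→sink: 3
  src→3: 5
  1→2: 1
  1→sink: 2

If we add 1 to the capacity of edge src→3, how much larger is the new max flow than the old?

Original max flow = 10.
Edge src→3 does not cross the min cut (source side {1, 2, 3, src}), so extra capacity there cannot help.
New max flow = 10. Increase = 0.

0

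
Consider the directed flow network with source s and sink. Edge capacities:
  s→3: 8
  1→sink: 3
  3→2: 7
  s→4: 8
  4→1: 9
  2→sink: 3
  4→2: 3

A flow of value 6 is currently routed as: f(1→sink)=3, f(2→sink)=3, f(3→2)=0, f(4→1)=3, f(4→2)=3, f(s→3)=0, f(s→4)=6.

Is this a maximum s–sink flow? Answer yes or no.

Yes

Residual reachable from s: {1, 2, 3, 4, s}; sink is not reachable.
Saturated cut: 1→sink, 2→sink with total capacity 6 = current flow value. Flow is maximum.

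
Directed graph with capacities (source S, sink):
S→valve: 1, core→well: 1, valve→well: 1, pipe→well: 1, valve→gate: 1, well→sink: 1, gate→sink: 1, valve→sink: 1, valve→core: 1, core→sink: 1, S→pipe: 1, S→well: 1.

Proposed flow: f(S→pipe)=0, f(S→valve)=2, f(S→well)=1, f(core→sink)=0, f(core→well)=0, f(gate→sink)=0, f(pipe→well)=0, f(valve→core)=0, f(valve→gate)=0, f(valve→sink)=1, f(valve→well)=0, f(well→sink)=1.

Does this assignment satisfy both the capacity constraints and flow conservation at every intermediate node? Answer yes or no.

No

Capacity violated on S→valve: flow 2 > capacity 1.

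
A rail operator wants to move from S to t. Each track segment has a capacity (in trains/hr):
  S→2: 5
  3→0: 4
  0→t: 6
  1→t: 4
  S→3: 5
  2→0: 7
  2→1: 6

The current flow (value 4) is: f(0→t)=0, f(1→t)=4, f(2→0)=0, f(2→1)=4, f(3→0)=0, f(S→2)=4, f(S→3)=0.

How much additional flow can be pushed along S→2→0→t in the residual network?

1

Residual capacities along the path: S→2: 1, 2→0: 7, 0→t: 6.
Minimum is 1.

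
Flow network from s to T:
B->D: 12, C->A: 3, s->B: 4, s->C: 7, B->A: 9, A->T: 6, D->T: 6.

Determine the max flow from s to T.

Augment s->C->A->T: bottleneck 3. Total 3.
Augment s->B->A->T: bottleneck 3. Total 6.
Augment s->B->D->T: bottleneck 1. Total 7.
No augmenting path remains in the residual graph.

7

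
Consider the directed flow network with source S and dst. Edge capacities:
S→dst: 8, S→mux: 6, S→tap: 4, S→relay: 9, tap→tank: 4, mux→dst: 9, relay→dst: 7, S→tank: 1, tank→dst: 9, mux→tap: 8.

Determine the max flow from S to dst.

26

Augment S→dst: bottleneck 8. Total 8.
Augment S→relay→dst: bottleneck 7. Total 15.
Augment S→mux→dst: bottleneck 6. Total 21.
Augment S→tank→dst: bottleneck 1. Total 22.
Augment S→tap→tank→dst: bottleneck 4. Total 26.
No augmenting path remains in the residual graph.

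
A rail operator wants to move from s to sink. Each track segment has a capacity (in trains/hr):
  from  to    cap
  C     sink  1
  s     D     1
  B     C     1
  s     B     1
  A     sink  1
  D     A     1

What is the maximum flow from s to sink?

2

Augment s→B→C→sink: bottleneck 1. Total 1.
Augment s→D→A→sink: bottleneck 1. Total 2.
No augmenting path remains in the residual graph.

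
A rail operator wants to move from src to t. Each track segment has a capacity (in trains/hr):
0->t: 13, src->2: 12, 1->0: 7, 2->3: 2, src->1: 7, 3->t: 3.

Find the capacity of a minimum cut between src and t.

9

Max flow = 9 (via 2 augmenting paths).
In the residual at optimum, the set reachable from src is {2, src}.
Cut edges: 2->3 (cap 2), src->1 (cap 7). Sum = 9.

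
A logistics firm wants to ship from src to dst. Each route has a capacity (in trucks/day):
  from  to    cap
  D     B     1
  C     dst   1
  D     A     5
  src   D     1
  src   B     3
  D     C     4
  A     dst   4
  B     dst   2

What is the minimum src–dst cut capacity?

3

Max flow = 3 (via 2 augmenting paths).
In the residual at optimum, the set reachable from src is {B, src}.
Cut edges: src->D (cap 1), B->dst (cap 2). Sum = 3.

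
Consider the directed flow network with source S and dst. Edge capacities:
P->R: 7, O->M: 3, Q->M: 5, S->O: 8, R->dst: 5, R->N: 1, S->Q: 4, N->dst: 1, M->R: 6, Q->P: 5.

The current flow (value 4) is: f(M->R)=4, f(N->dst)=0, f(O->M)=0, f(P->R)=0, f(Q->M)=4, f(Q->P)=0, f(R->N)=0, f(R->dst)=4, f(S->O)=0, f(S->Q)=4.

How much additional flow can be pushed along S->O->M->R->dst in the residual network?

Residual capacities along the path: S->O: 8, O->M: 3, M->R: 2, R->dst: 1.
Minimum is 1.

1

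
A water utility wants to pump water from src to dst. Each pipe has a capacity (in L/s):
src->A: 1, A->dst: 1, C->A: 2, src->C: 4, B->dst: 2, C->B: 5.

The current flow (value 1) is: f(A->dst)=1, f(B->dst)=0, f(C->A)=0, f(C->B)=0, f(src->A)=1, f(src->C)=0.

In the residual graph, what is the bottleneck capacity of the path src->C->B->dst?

2

Residual capacities along the path: src->C: 4, C->B: 5, B->dst: 2.
Minimum is 2.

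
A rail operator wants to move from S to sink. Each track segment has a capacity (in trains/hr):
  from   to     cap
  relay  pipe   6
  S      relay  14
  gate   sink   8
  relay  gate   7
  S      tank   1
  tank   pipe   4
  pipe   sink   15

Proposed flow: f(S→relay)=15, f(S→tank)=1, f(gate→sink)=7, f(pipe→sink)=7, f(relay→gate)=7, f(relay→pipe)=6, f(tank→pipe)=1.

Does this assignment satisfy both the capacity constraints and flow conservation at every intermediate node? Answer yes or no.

Capacity violated on S→relay: flow 15 > capacity 14.

No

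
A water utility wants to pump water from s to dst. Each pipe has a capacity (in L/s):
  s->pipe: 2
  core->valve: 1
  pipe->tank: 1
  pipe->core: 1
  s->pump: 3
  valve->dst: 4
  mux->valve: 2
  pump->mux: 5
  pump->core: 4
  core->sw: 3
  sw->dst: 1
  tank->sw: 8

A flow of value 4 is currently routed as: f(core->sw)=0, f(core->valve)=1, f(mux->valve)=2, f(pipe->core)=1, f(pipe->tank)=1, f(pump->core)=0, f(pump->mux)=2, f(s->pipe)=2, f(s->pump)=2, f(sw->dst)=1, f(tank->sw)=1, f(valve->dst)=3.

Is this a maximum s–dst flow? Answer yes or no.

Residual reachable from s: {core, mux, pipe, pump, s, sw, tank}; dst is not reachable.
Saturated cut: core->valve, sw->dst, mux->valve with total capacity 4 = current flow value. Flow is maximum.

Yes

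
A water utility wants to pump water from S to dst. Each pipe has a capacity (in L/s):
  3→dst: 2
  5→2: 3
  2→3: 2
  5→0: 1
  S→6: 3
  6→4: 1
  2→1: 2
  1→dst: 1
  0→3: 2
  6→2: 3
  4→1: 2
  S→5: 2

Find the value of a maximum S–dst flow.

3

Augment S→5→0→3→dst: bottleneck 1. Total 1.
Augment S→5→2→3→dst: bottleneck 1. Total 2.
Augment S→6→2→1→dst: bottleneck 1. Total 3.
No augmenting path remains in the residual graph.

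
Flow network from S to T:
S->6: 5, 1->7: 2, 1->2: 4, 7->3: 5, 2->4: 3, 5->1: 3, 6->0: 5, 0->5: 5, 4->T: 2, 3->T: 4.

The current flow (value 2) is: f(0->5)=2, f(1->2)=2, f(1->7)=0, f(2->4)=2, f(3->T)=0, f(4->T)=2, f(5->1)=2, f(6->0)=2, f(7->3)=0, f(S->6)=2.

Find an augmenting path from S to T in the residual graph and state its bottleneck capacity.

S->6->0->5->1->7->3->T, bottleneck 1

Residual along S->6->0->5->1->7->3->T: S->6: 3, 6->0: 3, 0->5: 3, 5->1: 1, 1->7: 2, 7->3: 5, 3->T: 4.
Bottleneck = min = 1.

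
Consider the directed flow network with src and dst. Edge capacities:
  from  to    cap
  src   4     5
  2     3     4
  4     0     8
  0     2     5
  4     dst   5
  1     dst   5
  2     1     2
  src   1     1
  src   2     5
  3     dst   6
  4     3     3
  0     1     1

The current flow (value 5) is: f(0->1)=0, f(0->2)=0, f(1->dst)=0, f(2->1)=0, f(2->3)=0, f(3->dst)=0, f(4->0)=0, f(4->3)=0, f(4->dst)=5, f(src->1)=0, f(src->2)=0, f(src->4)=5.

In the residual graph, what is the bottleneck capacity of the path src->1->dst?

Residual capacities along the path: src->1: 1, 1->dst: 5.
Minimum is 1.

1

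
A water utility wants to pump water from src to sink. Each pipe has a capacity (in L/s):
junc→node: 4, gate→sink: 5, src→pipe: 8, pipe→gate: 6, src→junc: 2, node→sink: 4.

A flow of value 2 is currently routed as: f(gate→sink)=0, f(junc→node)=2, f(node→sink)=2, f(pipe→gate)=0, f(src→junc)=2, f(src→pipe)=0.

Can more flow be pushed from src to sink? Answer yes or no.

Yes

Residual path src→pipe→gate→sink has bottleneck 5 > 0.
Pushing 5 along it raises the flow to 7, so the given flow is not maximum.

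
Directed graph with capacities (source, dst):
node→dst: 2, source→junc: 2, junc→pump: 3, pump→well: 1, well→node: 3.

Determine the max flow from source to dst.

Augment source→junc→pump→well→node→dst: bottleneck 1. Total 1.
No augmenting path remains in the residual graph.

1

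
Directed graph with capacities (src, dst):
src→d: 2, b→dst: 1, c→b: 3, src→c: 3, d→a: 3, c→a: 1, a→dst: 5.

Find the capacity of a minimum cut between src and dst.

Max flow = 4 (via 3 augmenting paths).
In the residual at optimum, the set reachable from src is {b, c, src}.
Cut edges: src→d (cap 2), c→a (cap 1), b→dst (cap 1). Sum = 4.

4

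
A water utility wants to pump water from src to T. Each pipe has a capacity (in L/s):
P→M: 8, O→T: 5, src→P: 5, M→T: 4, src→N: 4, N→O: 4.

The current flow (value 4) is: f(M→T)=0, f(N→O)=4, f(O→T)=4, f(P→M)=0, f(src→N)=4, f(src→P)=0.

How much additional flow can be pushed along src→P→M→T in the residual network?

Residual capacities along the path: src→P: 5, P→M: 8, M→T: 4.
Minimum is 4.

4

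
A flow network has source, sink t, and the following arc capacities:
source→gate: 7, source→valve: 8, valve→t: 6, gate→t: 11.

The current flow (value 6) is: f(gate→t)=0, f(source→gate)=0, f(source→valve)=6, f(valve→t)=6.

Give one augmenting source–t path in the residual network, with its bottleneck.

Residual along source→gate→t: source→gate: 7, gate→t: 11.
Bottleneck = min = 7.

source→gate→t, bottleneck 7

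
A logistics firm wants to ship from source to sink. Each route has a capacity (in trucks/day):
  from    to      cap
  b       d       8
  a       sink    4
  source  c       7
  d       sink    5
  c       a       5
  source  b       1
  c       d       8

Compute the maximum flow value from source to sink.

8

Augment source→b→d→sink: bottleneck 1. Total 1.
Augment source→c→d→sink: bottleneck 4. Total 5.
Augment source→c→a→sink: bottleneck 3. Total 8.
No augmenting path remains in the residual graph.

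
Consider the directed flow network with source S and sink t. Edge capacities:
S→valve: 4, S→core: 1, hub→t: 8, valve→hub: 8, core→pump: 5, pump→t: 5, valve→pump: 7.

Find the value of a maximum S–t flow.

Augment S→valve→hub→t: bottleneck 4. Total 4.
Augment S→core→pump→t: bottleneck 1. Total 5.
No augmenting path remains in the residual graph.

5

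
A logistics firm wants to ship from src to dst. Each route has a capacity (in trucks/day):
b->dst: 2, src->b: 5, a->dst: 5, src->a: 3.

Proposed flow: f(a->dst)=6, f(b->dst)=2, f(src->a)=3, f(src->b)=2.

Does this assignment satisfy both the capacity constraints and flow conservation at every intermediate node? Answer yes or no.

No

Capacity violated on a->dst: flow 6 > capacity 5.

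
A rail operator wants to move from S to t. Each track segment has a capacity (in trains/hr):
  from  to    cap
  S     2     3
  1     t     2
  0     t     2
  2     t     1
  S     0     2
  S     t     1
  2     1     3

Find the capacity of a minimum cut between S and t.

Max flow = 6 (via 4 augmenting paths).
In the residual at optimum, the set reachable from S is {S}.
Cut edges: S→2 (cap 3), S→0 (cap 2), S→t (cap 1). Sum = 6.

6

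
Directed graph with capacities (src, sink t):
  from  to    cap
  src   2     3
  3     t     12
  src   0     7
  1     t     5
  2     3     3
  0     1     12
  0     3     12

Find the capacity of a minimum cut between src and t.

10

Max flow = 10 (via 3 augmenting paths).
In the residual at optimum, the set reachable from src is {src}.
Cut edges: src→0 (cap 7), src→2 (cap 3). Sum = 10.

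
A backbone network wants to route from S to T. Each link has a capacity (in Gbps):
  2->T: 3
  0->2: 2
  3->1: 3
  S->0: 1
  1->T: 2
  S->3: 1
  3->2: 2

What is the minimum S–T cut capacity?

Max flow = 2 (via 2 augmenting paths).
In the residual at optimum, the set reachable from S is {S}.
Cut edges: S->3 (cap 1), S->0 (cap 1). Sum = 2.

2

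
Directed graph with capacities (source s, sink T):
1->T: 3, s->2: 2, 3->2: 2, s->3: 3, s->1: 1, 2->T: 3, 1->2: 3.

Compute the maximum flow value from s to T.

Augment s->1->T: bottleneck 1. Total 1.
Augment s->2->T: bottleneck 2. Total 3.
Augment s->3->2->T: bottleneck 1. Total 4.
No augmenting path remains in the residual graph.

4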